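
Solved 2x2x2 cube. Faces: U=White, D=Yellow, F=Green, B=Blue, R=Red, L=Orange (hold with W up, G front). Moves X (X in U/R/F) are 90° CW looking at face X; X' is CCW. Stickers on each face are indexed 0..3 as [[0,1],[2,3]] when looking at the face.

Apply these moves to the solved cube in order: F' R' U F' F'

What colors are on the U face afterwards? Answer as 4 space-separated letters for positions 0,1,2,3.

After move 1 (F'): F=GGGG U=WWRR R=YRYR D=OOYY L=OWOW
After move 2 (R'): R=RRYY U=WBRB F=GWGR D=OGYG B=YBOB
After move 3 (U): U=RWBB F=RRGR R=YBYY B=OWOB L=GWOW
After move 4 (F'): F=RRRG U=RWYY R=GBOY D=WWYG L=GBOB
After move 5 (F'): F=RGRR U=RWGO R=WBWY D=BBYG L=GYOY
Query: U face = RWGO

Answer: R W G O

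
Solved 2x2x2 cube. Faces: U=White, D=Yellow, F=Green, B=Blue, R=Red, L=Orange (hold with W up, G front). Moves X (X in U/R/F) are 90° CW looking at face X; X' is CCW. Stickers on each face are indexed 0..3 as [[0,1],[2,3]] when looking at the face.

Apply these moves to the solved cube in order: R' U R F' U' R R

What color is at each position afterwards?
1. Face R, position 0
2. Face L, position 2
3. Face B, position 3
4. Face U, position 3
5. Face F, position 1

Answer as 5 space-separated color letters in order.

Answer: B O B O W

Derivation:
After move 1 (R'): R=RRRR U=WBWB F=GWGW D=YGYG B=YBYB
After move 2 (U): U=WWBB F=RRGW R=YBRR B=OOYB L=GWOO
After move 3 (R): R=RYRB U=WRBW F=RGGG D=YYYO B=BOWB
After move 4 (F'): F=GGRG U=WRRR R=YYYB D=WOYO L=GWOB
After move 5 (U'): U=RRWR F=GWRG R=GGYB B=YYWB L=BOOB
After move 6 (R): R=YGBG U=RWWG F=GORO D=WWYY B=RYRB
After move 7 (R): R=BYGG U=ROWO F=GWRY D=WRYR B=GYWB
Query 1: R[0] = B
Query 2: L[2] = O
Query 3: B[3] = B
Query 4: U[3] = O
Query 5: F[1] = W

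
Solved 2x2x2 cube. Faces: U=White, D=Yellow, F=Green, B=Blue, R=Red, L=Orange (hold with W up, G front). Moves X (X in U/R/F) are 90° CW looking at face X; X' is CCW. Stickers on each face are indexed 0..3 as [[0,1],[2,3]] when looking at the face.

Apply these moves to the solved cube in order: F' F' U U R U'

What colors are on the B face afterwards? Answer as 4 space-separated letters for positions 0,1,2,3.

Answer: O O Y B

Derivation:
After move 1 (F'): F=GGGG U=WWRR R=YRYR D=OOYY L=OWOW
After move 2 (F'): F=GGGG U=WWYY R=OROR D=WWYY L=OROR
After move 3 (U): U=YWYW F=ORGG R=BBOR B=ORBB L=GGOR
After move 4 (U): U=YYWW F=BBGG R=OROR B=GGBB L=OROR
After move 5 (R): R=OORR U=YBWG F=BWGY D=WBYG B=WGYB
After move 6 (U'): U=BGYW F=ORGY R=BWRR B=OOYB L=WGOR
Query: B face = OOYB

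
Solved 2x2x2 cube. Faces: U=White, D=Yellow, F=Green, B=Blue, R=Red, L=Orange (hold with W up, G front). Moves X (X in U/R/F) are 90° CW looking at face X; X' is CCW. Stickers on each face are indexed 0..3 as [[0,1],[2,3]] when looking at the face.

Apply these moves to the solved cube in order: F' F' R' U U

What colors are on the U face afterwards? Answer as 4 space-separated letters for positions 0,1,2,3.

Answer: B Y B W

Derivation:
After move 1 (F'): F=GGGG U=WWRR R=YRYR D=OOYY L=OWOW
After move 2 (F'): F=GGGG U=WWYY R=OROR D=WWYY L=OROR
After move 3 (R'): R=RROO U=WBYB F=GWGY D=WGYG B=YBWB
After move 4 (U): U=YWBB F=RRGY R=YBOO B=ORWB L=GWOR
After move 5 (U): U=BYBW F=YBGY R=OROO B=GWWB L=RROR
Query: U face = BYBW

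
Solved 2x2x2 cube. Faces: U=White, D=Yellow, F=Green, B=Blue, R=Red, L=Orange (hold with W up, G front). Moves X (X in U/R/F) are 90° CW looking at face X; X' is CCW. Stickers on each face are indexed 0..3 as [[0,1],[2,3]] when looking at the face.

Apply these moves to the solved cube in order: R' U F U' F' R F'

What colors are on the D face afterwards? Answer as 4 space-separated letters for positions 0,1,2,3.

Answer: O W Y B

Derivation:
After move 1 (R'): R=RRRR U=WBWB F=GWGW D=YGYG B=YBYB
After move 2 (U): U=WWBB F=RRGW R=YBRR B=OOYB L=GWOO
After move 3 (F): F=GRWR U=WWOW R=BBBR D=RYYG L=GYOG
After move 4 (U'): U=WWWO F=GYWR R=GRBR B=BBYB L=OOOG
After move 5 (F'): F=YRGW U=WWGB R=YRRR D=OGYG L=OOOW
After move 6 (R): R=RYRR U=WRGW F=YGGG D=OYYB B=BBWB
After move 7 (F'): F=GGYG U=WRRR R=YYOR D=OWYB L=OWOG
Query: D face = OWYB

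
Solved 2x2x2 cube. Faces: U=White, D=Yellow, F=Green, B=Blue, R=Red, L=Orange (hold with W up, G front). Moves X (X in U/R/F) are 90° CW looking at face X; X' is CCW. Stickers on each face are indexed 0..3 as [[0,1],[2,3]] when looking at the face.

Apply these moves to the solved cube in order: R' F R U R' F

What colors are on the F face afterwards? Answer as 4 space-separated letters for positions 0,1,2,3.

After move 1 (R'): R=RRRR U=WBWB F=GWGW D=YGYG B=YBYB
After move 2 (F): F=GGWW U=WBOO R=WRBR D=RRYG L=OYOG
After move 3 (R): R=BWRR U=WGOW F=GRWG D=RYYY B=OBBB
After move 4 (U): U=OWWG F=BWWG R=OBRR B=OYBB L=GROG
After move 5 (R'): R=BROR U=OBWO F=BWWG D=RWYG B=YYYB
After move 6 (F): F=WBGW U=OBGR R=WROR D=OBYG L=GROW
Query: F face = WBGW

Answer: W B G W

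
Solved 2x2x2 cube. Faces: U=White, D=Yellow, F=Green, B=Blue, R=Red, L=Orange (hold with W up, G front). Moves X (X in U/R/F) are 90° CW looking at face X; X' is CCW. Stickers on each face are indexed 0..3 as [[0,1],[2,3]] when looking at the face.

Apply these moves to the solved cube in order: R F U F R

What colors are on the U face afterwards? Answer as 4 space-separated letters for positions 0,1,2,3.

After move 1 (R): R=RRRR U=WGWG F=GYGY D=YBYB B=WBWB
After move 2 (F): F=GGYY U=WGOO R=WRGR D=RRYB L=OYOB
After move 3 (U): U=OWOG F=WRYY R=WBGR B=OYWB L=GGOB
After move 4 (F): F=YWYR U=OWBG R=OBGR D=GWYB L=GROR
After move 5 (R): R=GORB U=OWBR F=YWYB D=GWYO B=GYWB
Query: U face = OWBR

Answer: O W B R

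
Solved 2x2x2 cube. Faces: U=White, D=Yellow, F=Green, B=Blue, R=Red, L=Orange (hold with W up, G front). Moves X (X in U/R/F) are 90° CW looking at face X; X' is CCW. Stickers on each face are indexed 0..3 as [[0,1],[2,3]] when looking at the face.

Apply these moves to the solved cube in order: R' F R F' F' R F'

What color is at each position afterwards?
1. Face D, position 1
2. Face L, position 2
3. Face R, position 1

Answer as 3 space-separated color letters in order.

After move 1 (R'): R=RRRR U=WBWB F=GWGW D=YGYG B=YBYB
After move 2 (F): F=GGWW U=WBOO R=WRBR D=RRYG L=OYOG
After move 3 (R): R=BWRR U=WGOW F=GRWG D=RYYY B=OBBB
After move 4 (F'): F=RGGW U=WGBR R=YWRR D=YGYY L=OWOO
After move 5 (F'): F=GWRG U=WGYR R=GWYR D=WOYY L=OROB
After move 6 (R): R=YGRW U=WWYG F=GORY D=WBYO B=RBGB
After move 7 (F'): F=OYGR U=WWYR R=BGWW D=RBYO L=OGOY
Query 1: D[1] = B
Query 2: L[2] = O
Query 3: R[1] = G

Answer: B O G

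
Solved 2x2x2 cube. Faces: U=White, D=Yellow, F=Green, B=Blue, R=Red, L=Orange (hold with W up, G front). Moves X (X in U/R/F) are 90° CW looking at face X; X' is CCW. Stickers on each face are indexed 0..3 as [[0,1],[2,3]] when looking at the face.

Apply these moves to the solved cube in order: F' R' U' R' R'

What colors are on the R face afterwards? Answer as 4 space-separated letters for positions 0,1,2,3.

After move 1 (F'): F=GGGG U=WWRR R=YRYR D=OOYY L=OWOW
After move 2 (R'): R=RRYY U=WBRB F=GWGR D=OGYG B=YBOB
After move 3 (U'): U=BBWR F=OWGR R=GWYY B=RROB L=YBOW
After move 4 (R'): R=WYGY U=BOWR F=OBGR D=OWYR B=GRGB
After move 5 (R'): R=YYWG U=BGWG F=OOGR D=OBYR B=RRWB
Query: R face = YYWG

Answer: Y Y W G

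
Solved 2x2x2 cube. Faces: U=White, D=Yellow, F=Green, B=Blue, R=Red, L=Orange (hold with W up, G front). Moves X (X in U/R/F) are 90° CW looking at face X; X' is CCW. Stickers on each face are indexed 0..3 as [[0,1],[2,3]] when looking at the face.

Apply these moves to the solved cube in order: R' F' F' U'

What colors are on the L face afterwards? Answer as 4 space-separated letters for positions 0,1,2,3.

Answer: Y B O R

Derivation:
After move 1 (R'): R=RRRR U=WBWB F=GWGW D=YGYG B=YBYB
After move 2 (F'): F=WWGG U=WBRR R=GRYR D=OOYG L=OBOW
After move 3 (F'): F=WGWG U=WBGY R=OROR D=BWYG L=OROR
After move 4 (U'): U=BYWG F=ORWG R=WGOR B=ORYB L=YBOR
Query: L face = YBOR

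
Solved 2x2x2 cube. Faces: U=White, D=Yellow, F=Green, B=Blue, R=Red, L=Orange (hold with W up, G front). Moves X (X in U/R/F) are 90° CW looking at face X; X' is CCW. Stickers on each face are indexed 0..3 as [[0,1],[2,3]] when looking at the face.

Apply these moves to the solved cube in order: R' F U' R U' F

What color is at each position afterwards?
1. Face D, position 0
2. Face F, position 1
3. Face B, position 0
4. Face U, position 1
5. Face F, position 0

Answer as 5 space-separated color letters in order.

Answer: R Y B W W

Derivation:
After move 1 (R'): R=RRRR U=WBWB F=GWGW D=YGYG B=YBYB
After move 2 (F): F=GGWW U=WBOO R=WRBR D=RRYG L=OYOG
After move 3 (U'): U=BOWO F=OYWW R=GGBR B=WRYB L=YBOG
After move 4 (R): R=BGRG U=BYWW F=ORWG D=RYYW B=OROB
After move 5 (U'): U=YWBW F=YBWG R=ORRG B=BGOB L=OROG
After move 6 (F): F=WYGB U=YWGR R=BRWG D=ROYW L=OROY
Query 1: D[0] = R
Query 2: F[1] = Y
Query 3: B[0] = B
Query 4: U[1] = W
Query 5: F[0] = W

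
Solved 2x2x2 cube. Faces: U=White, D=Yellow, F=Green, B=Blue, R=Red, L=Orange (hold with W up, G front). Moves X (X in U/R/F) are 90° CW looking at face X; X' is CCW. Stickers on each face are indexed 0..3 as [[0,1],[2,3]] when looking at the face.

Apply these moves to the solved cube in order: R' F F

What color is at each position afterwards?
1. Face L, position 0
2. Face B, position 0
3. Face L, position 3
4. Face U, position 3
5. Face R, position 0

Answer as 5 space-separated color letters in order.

After move 1 (R'): R=RRRR U=WBWB F=GWGW D=YGYG B=YBYB
After move 2 (F): F=GGWW U=WBOO R=WRBR D=RRYG L=OYOG
After move 3 (F): F=WGWG U=WBGY R=OROR D=BWYG L=OROR
Query 1: L[0] = O
Query 2: B[0] = Y
Query 3: L[3] = R
Query 4: U[3] = Y
Query 5: R[0] = O

Answer: O Y R Y O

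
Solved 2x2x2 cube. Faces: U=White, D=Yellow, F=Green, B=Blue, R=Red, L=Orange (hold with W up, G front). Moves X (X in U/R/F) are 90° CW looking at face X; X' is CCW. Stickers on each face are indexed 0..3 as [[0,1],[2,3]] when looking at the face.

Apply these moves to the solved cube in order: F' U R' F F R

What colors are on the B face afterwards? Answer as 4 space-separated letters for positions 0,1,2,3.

Answer: O W B B

Derivation:
After move 1 (F'): F=GGGG U=WWRR R=YRYR D=OOYY L=OWOW
After move 2 (U): U=RWRW F=YRGG R=BBYR B=OWBB L=GGOW
After move 3 (R'): R=BRBY U=RBRO F=YWGW D=ORYG B=YWOB
After move 4 (F): F=GYWW U=RBWG R=RROY D=BBYG L=GOOR
After move 5 (F): F=WGWY U=RBRO R=WRGY D=ORYG L=GBOB
After move 6 (R): R=GWYR U=RGRY F=WRWG D=OOYY B=OWBB
Query: B face = OWBB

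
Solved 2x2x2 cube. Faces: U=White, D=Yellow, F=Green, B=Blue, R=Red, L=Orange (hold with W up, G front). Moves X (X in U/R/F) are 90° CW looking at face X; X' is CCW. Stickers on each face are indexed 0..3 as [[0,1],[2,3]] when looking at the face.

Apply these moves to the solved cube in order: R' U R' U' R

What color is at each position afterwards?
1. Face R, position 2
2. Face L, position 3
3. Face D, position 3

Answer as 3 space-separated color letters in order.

Answer: R O B

Derivation:
After move 1 (R'): R=RRRR U=WBWB F=GWGW D=YGYG B=YBYB
After move 2 (U): U=WWBB F=RRGW R=YBRR B=OOYB L=GWOO
After move 3 (R'): R=BRYR U=WYBO F=RWGB D=YRYW B=GOGB
After move 4 (U'): U=YOWB F=GWGB R=RWYR B=BRGB L=GOOO
After move 5 (R): R=YRRW U=YWWB F=GRGW D=YGYB B=BROB
Query 1: R[2] = R
Query 2: L[3] = O
Query 3: D[3] = B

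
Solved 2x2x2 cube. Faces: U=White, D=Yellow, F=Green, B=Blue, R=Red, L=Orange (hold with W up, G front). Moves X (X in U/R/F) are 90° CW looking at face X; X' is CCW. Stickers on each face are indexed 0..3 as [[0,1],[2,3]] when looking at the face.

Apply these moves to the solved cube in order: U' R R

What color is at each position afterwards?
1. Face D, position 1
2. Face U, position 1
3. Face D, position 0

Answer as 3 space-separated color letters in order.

Answer: W Y Y

Derivation:
After move 1 (U'): U=WWWW F=OOGG R=GGRR B=RRBB L=BBOO
After move 2 (R): R=RGRG U=WOWG F=OYGY D=YBYR B=WRWB
After move 3 (R): R=RRGG U=WYWY F=OBGR D=YWYW B=GROB
Query 1: D[1] = W
Query 2: U[1] = Y
Query 3: D[0] = Y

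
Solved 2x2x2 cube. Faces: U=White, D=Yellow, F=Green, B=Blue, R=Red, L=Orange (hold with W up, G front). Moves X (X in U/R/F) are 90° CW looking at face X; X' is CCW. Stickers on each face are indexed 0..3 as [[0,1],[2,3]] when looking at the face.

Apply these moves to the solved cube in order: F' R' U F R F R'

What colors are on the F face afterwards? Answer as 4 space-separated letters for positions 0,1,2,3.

After move 1 (F'): F=GGGG U=WWRR R=YRYR D=OOYY L=OWOW
After move 2 (R'): R=RRYY U=WBRB F=GWGR D=OGYG B=YBOB
After move 3 (U): U=RWBB F=RRGR R=YBYY B=OWOB L=GWOW
After move 4 (F): F=GRRR U=RWWW R=BBBY D=YYYG L=GOOG
After move 5 (R): R=BBYB U=RRWR F=GYRG D=YOYO B=WWWB
After move 6 (F): F=RGGY U=RRGO R=WBRB D=YBYO L=GYOO
After move 7 (R'): R=BBWR U=RWGW F=RRGO D=YGYY B=OWBB
Query: F face = RRGO

Answer: R R G O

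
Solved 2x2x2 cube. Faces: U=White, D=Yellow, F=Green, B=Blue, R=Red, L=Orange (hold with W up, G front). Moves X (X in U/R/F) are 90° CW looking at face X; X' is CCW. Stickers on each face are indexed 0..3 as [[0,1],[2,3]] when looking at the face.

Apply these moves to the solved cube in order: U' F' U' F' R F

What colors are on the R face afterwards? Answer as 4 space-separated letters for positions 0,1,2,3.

Answer: O O O G

Derivation:
After move 1 (U'): U=WWWW F=OOGG R=GGRR B=RRBB L=BBOO
After move 2 (F'): F=OGOG U=WWGR R=YGYR D=BOYY L=BWOW
After move 3 (U'): U=WRWG F=BWOG R=OGYR B=YGBB L=RROW
After move 4 (F'): F=WGBO U=WROY R=OGBR D=RWYY L=RGOW
After move 5 (R): R=BORG U=WGOO F=WWBY D=RBYY B=YGRB
After move 6 (F): F=BWYW U=WGWG R=OOOG D=RBYY L=RROB
Query: R face = OOOG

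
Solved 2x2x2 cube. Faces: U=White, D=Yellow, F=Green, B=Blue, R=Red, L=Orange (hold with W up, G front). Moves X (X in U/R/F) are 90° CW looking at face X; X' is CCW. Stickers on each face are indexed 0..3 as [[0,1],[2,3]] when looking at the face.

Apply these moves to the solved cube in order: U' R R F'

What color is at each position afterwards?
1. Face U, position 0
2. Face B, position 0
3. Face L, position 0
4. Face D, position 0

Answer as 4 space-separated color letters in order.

Answer: W G B B

Derivation:
After move 1 (U'): U=WWWW F=OOGG R=GGRR B=RRBB L=BBOO
After move 2 (R): R=RGRG U=WOWG F=OYGY D=YBYR B=WRWB
After move 3 (R): R=RRGG U=WYWY F=OBGR D=YWYW B=GROB
After move 4 (F'): F=BROG U=WYRG R=WRYG D=BOYW L=BYOW
Query 1: U[0] = W
Query 2: B[0] = G
Query 3: L[0] = B
Query 4: D[0] = B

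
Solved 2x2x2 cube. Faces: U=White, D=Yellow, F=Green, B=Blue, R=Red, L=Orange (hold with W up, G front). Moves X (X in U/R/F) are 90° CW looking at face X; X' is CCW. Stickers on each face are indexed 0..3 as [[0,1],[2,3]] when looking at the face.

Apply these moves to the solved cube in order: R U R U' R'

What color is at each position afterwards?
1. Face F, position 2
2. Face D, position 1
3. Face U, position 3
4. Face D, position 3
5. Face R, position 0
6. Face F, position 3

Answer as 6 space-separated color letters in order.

Answer: G Y R B B G

Derivation:
After move 1 (R): R=RRRR U=WGWG F=GYGY D=YBYB B=WBWB
After move 2 (U): U=WWGG F=RRGY R=WBRR B=OOWB L=GYOO
After move 3 (R): R=RWRB U=WRGY F=RBGB D=YWYO B=GOWB
After move 4 (U'): U=RYWG F=GYGB R=RBRB B=RWWB L=GOOO
After move 5 (R'): R=BBRR U=RWWR F=GYGG D=YYYB B=OWWB
Query 1: F[2] = G
Query 2: D[1] = Y
Query 3: U[3] = R
Query 4: D[3] = B
Query 5: R[0] = B
Query 6: F[3] = G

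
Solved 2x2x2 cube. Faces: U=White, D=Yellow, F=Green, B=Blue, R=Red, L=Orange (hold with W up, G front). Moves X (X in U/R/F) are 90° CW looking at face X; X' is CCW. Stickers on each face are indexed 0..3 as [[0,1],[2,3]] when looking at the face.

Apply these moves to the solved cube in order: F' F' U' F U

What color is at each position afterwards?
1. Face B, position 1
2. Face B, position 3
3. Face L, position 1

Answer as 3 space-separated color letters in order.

Answer: W B O

Derivation:
After move 1 (F'): F=GGGG U=WWRR R=YRYR D=OOYY L=OWOW
After move 2 (F'): F=GGGG U=WWYY R=OROR D=WWYY L=OROR
After move 3 (U'): U=WYWY F=ORGG R=GGOR B=ORBB L=BBOR
After move 4 (F): F=GOGR U=WYRB R=WGYR D=OGYY L=BWOW
After move 5 (U): U=RWBY F=WGGR R=ORYR B=BWBB L=GOOW
Query 1: B[1] = W
Query 2: B[3] = B
Query 3: L[1] = O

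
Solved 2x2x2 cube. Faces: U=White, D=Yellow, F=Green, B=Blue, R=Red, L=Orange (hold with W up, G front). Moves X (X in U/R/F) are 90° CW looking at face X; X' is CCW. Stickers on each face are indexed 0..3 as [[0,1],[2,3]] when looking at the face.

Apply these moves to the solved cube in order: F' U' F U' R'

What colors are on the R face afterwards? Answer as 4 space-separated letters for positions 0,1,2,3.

Answer: O R G R

Derivation:
After move 1 (F'): F=GGGG U=WWRR R=YRYR D=OOYY L=OWOW
After move 2 (U'): U=WRWR F=OWGG R=GGYR B=YRBB L=BBOW
After move 3 (F): F=GOGW U=WRWB R=WGRR D=YGYY L=BOOO
After move 4 (U'): U=RBWW F=BOGW R=GORR B=WGBB L=YROO
After move 5 (R'): R=ORGR U=RBWW F=BBGW D=YOYW B=YGGB
Query: R face = ORGR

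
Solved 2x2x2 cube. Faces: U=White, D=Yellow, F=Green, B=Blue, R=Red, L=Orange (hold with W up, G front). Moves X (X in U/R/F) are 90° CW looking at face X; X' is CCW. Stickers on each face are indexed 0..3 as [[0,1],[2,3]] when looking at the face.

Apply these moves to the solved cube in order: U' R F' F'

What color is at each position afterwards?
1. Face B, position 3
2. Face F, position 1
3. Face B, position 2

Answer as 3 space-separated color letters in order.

Answer: B G W

Derivation:
After move 1 (U'): U=WWWW F=OOGG R=GGRR B=RRBB L=BBOO
After move 2 (R): R=RGRG U=WOWG F=OYGY D=YBYR B=WRWB
After move 3 (F'): F=YYOG U=WORR R=BGYG D=BOYR L=BGOW
After move 4 (F'): F=YGYO U=WOBY R=OGBG D=GWYR L=BROR
Query 1: B[3] = B
Query 2: F[1] = G
Query 3: B[2] = W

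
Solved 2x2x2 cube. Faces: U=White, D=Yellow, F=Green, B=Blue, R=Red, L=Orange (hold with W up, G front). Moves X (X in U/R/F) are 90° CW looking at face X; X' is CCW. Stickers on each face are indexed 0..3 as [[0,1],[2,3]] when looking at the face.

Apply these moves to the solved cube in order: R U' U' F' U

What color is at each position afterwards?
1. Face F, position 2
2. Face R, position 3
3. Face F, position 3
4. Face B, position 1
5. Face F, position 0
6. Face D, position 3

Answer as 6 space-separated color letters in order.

Answer: W R G W B B

Derivation:
After move 1 (R): R=RRRR U=WGWG F=GYGY D=YBYB B=WBWB
After move 2 (U'): U=GGWW F=OOGY R=GYRR B=RRWB L=WBOO
After move 3 (U'): U=GWGW F=WBGY R=OORR B=GYWB L=RROO
After move 4 (F'): F=BYWG U=GWOR R=BOYR D=ROYB L=RWOG
After move 5 (U): U=OGRW F=BOWG R=GYYR B=RWWB L=BYOG
Query 1: F[2] = W
Query 2: R[3] = R
Query 3: F[3] = G
Query 4: B[1] = W
Query 5: F[0] = B
Query 6: D[3] = B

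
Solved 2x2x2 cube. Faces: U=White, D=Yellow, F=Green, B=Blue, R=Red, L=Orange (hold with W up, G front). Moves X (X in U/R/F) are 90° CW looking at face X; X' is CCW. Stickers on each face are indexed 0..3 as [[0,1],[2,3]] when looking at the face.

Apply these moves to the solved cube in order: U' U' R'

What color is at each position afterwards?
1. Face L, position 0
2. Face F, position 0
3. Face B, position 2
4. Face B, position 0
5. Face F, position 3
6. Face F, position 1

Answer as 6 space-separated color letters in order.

After move 1 (U'): U=WWWW F=OOGG R=GGRR B=RRBB L=BBOO
After move 2 (U'): U=WWWW F=BBGG R=OORR B=GGBB L=RROO
After move 3 (R'): R=OROR U=WBWG F=BWGW D=YBYG B=YGYB
Query 1: L[0] = R
Query 2: F[0] = B
Query 3: B[2] = Y
Query 4: B[0] = Y
Query 5: F[3] = W
Query 6: F[1] = W

Answer: R B Y Y W W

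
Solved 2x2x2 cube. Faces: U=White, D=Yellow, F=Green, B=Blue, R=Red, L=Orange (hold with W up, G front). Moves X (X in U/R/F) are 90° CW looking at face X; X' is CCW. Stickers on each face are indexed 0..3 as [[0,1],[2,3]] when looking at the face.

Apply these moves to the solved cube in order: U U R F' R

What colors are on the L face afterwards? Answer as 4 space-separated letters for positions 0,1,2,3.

After move 1 (U): U=WWWW F=RRGG R=BBRR B=OOBB L=GGOO
After move 2 (U): U=WWWW F=BBGG R=OORR B=GGBB L=RROO
After move 3 (R): R=RORO U=WBWG F=BYGY D=YBYG B=WGWB
After move 4 (F'): F=YYBG U=WBRR R=BOYO D=ROYG L=RGOW
After move 5 (R): R=YBOO U=WYRG F=YOBG D=RWYW B=RGBB
Query: L face = RGOW

Answer: R G O W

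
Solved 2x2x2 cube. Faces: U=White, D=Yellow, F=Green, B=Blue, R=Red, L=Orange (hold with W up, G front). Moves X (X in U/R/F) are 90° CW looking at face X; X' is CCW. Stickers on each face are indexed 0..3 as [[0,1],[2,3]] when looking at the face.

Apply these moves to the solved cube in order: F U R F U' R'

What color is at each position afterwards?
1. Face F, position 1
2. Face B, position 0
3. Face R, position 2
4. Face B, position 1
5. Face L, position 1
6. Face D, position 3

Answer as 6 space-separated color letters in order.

Answer: G O G B Y R

Derivation:
After move 1 (F): F=GGGG U=WWOO R=WRWR D=RRYY L=OYOY
After move 2 (U): U=OWOW F=WRGG R=BBWR B=OYBB L=GGOY
After move 3 (R): R=WBRB U=OROG F=WRGY D=RBYO B=WYWB
After move 4 (F): F=GWYR U=ORYG R=OBGB D=RWYO L=GROB
After move 5 (U'): U=RGOY F=GRYR R=GWGB B=OBWB L=WYOB
After move 6 (R'): R=WBGG U=RWOO F=GGYY D=RRYR B=OBWB
Query 1: F[1] = G
Query 2: B[0] = O
Query 3: R[2] = G
Query 4: B[1] = B
Query 5: L[1] = Y
Query 6: D[3] = R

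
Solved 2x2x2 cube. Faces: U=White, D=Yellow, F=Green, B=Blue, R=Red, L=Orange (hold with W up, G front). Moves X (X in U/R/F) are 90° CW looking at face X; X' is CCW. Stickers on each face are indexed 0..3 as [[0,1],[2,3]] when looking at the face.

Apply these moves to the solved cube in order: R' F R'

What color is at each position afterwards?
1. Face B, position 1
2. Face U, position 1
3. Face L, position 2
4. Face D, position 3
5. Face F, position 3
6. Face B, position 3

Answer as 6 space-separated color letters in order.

After move 1 (R'): R=RRRR U=WBWB F=GWGW D=YGYG B=YBYB
After move 2 (F): F=GGWW U=WBOO R=WRBR D=RRYG L=OYOG
After move 3 (R'): R=RRWB U=WYOY F=GBWO D=RGYW B=GBRB
Query 1: B[1] = B
Query 2: U[1] = Y
Query 3: L[2] = O
Query 4: D[3] = W
Query 5: F[3] = O
Query 6: B[3] = B

Answer: B Y O W O B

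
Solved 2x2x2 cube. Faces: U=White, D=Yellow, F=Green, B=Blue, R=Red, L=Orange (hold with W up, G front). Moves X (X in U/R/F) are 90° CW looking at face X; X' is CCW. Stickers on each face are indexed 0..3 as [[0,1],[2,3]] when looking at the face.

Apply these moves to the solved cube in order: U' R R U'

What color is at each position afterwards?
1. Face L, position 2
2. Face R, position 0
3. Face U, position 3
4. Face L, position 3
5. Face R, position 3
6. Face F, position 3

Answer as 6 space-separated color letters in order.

After move 1 (U'): U=WWWW F=OOGG R=GGRR B=RRBB L=BBOO
After move 2 (R): R=RGRG U=WOWG F=OYGY D=YBYR B=WRWB
After move 3 (R): R=RRGG U=WYWY F=OBGR D=YWYW B=GROB
After move 4 (U'): U=YYWW F=BBGR R=OBGG B=RROB L=GROO
Query 1: L[2] = O
Query 2: R[0] = O
Query 3: U[3] = W
Query 4: L[3] = O
Query 5: R[3] = G
Query 6: F[3] = R

Answer: O O W O G R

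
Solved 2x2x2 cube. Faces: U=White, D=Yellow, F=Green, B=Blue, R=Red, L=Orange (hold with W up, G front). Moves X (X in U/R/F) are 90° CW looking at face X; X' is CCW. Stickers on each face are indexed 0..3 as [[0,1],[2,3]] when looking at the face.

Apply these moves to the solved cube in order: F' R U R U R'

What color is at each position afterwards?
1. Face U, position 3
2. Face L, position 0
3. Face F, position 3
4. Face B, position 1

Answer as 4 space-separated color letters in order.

Answer: G Y Y O

Derivation:
After move 1 (F'): F=GGGG U=WWRR R=YRYR D=OOYY L=OWOW
After move 2 (R): R=YYRR U=WGRG F=GOGY D=OBYB B=RBWB
After move 3 (U): U=RWGG F=YYGY R=RBRR B=OWWB L=GOOW
After move 4 (R): R=RRRB U=RYGY F=YBGB D=OWYO B=GWWB
After move 5 (U): U=GRYY F=RRGB R=GWRB B=GOWB L=YBOW
After move 6 (R'): R=WBGR U=GWYG F=RRGY D=ORYB B=OOWB
Query 1: U[3] = G
Query 2: L[0] = Y
Query 3: F[3] = Y
Query 4: B[1] = O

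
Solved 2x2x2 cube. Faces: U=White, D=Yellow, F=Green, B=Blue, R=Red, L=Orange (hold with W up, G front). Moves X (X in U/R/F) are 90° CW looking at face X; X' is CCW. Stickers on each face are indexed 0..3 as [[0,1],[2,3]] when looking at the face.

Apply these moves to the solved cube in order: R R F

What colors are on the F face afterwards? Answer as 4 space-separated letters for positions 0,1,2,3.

Answer: G G B B

Derivation:
After move 1 (R): R=RRRR U=WGWG F=GYGY D=YBYB B=WBWB
After move 2 (R): R=RRRR U=WYWY F=GBGB D=YWYW B=GBGB
After move 3 (F): F=GGBB U=WYOO R=WRYR D=RRYW L=OYOW
Query: F face = GGBB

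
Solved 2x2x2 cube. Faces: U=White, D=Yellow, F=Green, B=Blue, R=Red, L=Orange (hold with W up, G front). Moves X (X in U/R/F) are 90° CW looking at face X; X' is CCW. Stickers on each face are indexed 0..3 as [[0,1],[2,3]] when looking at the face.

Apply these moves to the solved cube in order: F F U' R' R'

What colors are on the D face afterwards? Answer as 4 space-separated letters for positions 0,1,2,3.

Answer: W Y Y Y

Derivation:
After move 1 (F): F=GGGG U=WWOO R=WRWR D=RRYY L=OYOY
After move 2 (F): F=GGGG U=WWYY R=OROR D=WWYY L=OROR
After move 3 (U'): U=WYWY F=ORGG R=GGOR B=ORBB L=BBOR
After move 4 (R'): R=GRGO U=WBWO F=OYGY D=WRYG B=YRWB
After move 5 (R'): R=ROGG U=WWWY F=OBGO D=WYYY B=GRRB
Query: D face = WYYY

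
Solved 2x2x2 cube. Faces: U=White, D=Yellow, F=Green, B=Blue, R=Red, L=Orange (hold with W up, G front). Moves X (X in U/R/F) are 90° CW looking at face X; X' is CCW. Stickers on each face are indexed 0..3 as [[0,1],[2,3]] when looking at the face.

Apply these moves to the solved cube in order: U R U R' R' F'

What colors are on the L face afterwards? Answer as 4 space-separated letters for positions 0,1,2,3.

After move 1 (U): U=WWWW F=RRGG R=BBRR B=OOBB L=GGOO
After move 2 (R): R=RBRB U=WRWG F=RYGY D=YBYO B=WOWB
After move 3 (U): U=WWGR F=RBGY R=WORB B=GGWB L=RYOO
After move 4 (R'): R=OBWR U=WWGG F=RWGR D=YBYY B=OGBB
After move 5 (R'): R=BROW U=WBGO F=RWGG D=YWYR B=YGBB
After move 6 (F'): F=WGRG U=WBBO R=WRYW D=YOYR L=ROOG
Query: L face = ROOG

Answer: R O O G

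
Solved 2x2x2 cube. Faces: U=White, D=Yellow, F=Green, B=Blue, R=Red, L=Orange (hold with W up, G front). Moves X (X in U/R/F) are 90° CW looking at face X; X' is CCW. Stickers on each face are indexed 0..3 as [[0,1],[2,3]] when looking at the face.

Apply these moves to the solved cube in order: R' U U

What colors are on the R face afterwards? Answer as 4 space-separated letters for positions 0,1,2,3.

After move 1 (R'): R=RRRR U=WBWB F=GWGW D=YGYG B=YBYB
After move 2 (U): U=WWBB F=RRGW R=YBRR B=OOYB L=GWOO
After move 3 (U): U=BWBW F=YBGW R=OORR B=GWYB L=RROO
Query: R face = OORR

Answer: O O R R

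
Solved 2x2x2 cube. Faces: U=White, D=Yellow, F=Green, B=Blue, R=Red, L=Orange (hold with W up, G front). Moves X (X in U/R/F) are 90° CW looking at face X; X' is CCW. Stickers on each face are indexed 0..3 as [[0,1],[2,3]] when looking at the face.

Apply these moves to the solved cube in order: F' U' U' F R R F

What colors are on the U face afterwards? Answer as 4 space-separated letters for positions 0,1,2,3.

Answer: R O O O

Derivation:
After move 1 (F'): F=GGGG U=WWRR R=YRYR D=OOYY L=OWOW
After move 2 (U'): U=WRWR F=OWGG R=GGYR B=YRBB L=BBOW
After move 3 (U'): U=RRWW F=BBGG R=OWYR B=GGBB L=YROW
After move 4 (F): F=GBGB U=RRWR R=WWWR D=YOYY L=YOOO
After move 5 (R): R=WWRW U=RBWB F=GOGY D=YBYG B=RGRB
After move 6 (R): R=RWWW U=ROWY F=GBGG D=YRYR B=BGBB
After move 7 (F): F=GGGB U=ROOO R=WWYW D=WRYR L=YYOR
Query: U face = ROOO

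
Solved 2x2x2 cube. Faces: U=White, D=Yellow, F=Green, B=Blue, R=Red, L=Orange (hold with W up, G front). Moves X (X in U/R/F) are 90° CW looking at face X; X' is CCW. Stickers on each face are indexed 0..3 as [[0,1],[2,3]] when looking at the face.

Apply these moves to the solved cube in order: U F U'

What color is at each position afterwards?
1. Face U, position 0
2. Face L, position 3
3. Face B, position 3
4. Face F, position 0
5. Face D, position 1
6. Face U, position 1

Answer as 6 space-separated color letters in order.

Answer: W Y B G B G

Derivation:
After move 1 (U): U=WWWW F=RRGG R=BBRR B=OOBB L=GGOO
After move 2 (F): F=GRGR U=WWOG R=WBWR D=RBYY L=GYOY
After move 3 (U'): U=WGWO F=GYGR R=GRWR B=WBBB L=OOOY
Query 1: U[0] = W
Query 2: L[3] = Y
Query 3: B[3] = B
Query 4: F[0] = G
Query 5: D[1] = B
Query 6: U[1] = G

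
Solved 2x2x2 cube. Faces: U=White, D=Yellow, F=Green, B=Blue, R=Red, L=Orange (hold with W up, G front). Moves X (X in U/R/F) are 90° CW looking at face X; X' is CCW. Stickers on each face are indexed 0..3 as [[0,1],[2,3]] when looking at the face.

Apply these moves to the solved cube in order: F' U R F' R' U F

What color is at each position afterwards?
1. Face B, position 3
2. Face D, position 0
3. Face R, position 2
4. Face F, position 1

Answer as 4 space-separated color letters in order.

After move 1 (F'): F=GGGG U=WWRR R=YRYR D=OOYY L=OWOW
After move 2 (U): U=RWRW F=YRGG R=BBYR B=OWBB L=GGOW
After move 3 (R): R=YBRB U=RRRG F=YOGY D=OBYO B=WWWB
After move 4 (F'): F=OYYG U=RRYR R=BBOB D=GWYO L=GGOR
After move 5 (R'): R=BBBO U=RWYW F=ORYR D=GYYG B=OWWB
After move 6 (U): U=YRWW F=BBYR R=OWBO B=GGWB L=OROR
After move 7 (F): F=YBRB U=YRRR R=WWWO D=BOYG L=OGOY
Query 1: B[3] = B
Query 2: D[0] = B
Query 3: R[2] = W
Query 4: F[1] = B

Answer: B B W B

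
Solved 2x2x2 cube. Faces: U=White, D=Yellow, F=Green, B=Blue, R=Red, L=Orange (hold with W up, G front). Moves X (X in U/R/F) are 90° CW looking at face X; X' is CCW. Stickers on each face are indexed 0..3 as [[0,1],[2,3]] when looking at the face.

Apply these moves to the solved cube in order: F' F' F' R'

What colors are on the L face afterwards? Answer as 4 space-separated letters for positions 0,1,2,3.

Answer: O Y O Y

Derivation:
After move 1 (F'): F=GGGG U=WWRR R=YRYR D=OOYY L=OWOW
After move 2 (F'): F=GGGG U=WWYY R=OROR D=WWYY L=OROR
After move 3 (F'): F=GGGG U=WWOO R=WRWR D=RRYY L=OYOY
After move 4 (R'): R=RRWW U=WBOB F=GWGO D=RGYG B=YBRB
Query: L face = OYOY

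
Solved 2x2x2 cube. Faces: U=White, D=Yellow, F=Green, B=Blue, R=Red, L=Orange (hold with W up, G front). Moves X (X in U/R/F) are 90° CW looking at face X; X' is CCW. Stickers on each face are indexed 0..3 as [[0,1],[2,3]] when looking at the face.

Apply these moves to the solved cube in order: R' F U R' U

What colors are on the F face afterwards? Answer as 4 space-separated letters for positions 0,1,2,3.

After move 1 (R'): R=RRRR U=WBWB F=GWGW D=YGYG B=YBYB
After move 2 (F): F=GGWW U=WBOO R=WRBR D=RRYG L=OYOG
After move 3 (U): U=OWOB F=WRWW R=YBBR B=OYYB L=GGOG
After move 4 (R'): R=BRYB U=OYOO F=WWWB D=RRYW B=GYRB
After move 5 (U): U=OOOY F=BRWB R=GYYB B=GGRB L=WWOG
Query: F face = BRWB

Answer: B R W B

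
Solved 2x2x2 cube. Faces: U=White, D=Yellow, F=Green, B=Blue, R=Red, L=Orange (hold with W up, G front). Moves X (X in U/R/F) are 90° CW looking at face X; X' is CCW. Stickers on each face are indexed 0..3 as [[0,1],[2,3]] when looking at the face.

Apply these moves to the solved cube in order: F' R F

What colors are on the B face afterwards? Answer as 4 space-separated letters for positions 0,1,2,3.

After move 1 (F'): F=GGGG U=WWRR R=YRYR D=OOYY L=OWOW
After move 2 (R): R=YYRR U=WGRG F=GOGY D=OBYB B=RBWB
After move 3 (F): F=GGYO U=WGWW R=RYGR D=RYYB L=OOOB
Query: B face = RBWB

Answer: R B W B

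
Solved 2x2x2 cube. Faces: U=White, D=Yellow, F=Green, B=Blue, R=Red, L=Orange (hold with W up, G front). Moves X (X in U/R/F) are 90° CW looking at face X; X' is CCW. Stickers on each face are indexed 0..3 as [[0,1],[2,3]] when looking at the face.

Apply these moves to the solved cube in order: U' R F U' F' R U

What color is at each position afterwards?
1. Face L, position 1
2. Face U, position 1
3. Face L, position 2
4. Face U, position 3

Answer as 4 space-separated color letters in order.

After move 1 (U'): U=WWWW F=OOGG R=GGRR B=RRBB L=BBOO
After move 2 (R): R=RGRG U=WOWG F=OYGY D=YBYR B=WRWB
After move 3 (F): F=GOYY U=WOOB R=WGGG D=RRYR L=BYOB
After move 4 (U'): U=OBWO F=BYYY R=GOGG B=WGWB L=WROB
After move 5 (F'): F=YYBY U=OBGG R=RORG D=RBYR L=WOOW
After move 6 (R): R=RRGO U=OYGY F=YBBR D=RWYW B=GGBB
After move 7 (U): U=GOYY F=RRBR R=GGGO B=WOBB L=YBOW
Query 1: L[1] = B
Query 2: U[1] = O
Query 3: L[2] = O
Query 4: U[3] = Y

Answer: B O O Y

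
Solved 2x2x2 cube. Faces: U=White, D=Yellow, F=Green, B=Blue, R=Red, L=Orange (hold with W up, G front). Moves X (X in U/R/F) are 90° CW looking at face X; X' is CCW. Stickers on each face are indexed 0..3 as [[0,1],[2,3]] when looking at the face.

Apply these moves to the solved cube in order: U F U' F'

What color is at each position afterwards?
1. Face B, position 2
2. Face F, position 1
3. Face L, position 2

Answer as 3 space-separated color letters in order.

After move 1 (U): U=WWWW F=RRGG R=BBRR B=OOBB L=GGOO
After move 2 (F): F=GRGR U=WWOG R=WBWR D=RBYY L=GYOY
After move 3 (U'): U=WGWO F=GYGR R=GRWR B=WBBB L=OOOY
After move 4 (F'): F=YRGG U=WGGW R=BRRR D=OYYY L=OOOW
Query 1: B[2] = B
Query 2: F[1] = R
Query 3: L[2] = O

Answer: B R O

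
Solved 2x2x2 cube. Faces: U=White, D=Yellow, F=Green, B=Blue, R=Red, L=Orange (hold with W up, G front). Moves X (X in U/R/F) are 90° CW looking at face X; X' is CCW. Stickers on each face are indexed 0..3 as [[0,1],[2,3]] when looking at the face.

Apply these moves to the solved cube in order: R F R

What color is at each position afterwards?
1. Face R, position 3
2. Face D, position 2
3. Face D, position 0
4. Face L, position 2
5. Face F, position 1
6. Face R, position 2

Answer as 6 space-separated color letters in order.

After move 1 (R): R=RRRR U=WGWG F=GYGY D=YBYB B=WBWB
After move 2 (F): F=GGYY U=WGOO R=WRGR D=RRYB L=OYOB
After move 3 (R): R=GWRR U=WGOY F=GRYB D=RWYW B=OBGB
Query 1: R[3] = R
Query 2: D[2] = Y
Query 3: D[0] = R
Query 4: L[2] = O
Query 5: F[1] = R
Query 6: R[2] = R

Answer: R Y R O R R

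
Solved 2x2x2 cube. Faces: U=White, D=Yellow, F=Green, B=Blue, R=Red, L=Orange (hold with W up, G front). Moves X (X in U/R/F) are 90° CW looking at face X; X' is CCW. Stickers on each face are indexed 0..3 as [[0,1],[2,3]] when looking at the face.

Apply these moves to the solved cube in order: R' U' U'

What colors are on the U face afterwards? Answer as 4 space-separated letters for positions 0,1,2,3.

After move 1 (R'): R=RRRR U=WBWB F=GWGW D=YGYG B=YBYB
After move 2 (U'): U=BBWW F=OOGW R=GWRR B=RRYB L=YBOO
After move 3 (U'): U=BWBW F=YBGW R=OORR B=GWYB L=RROO
Query: U face = BWBW

Answer: B W B W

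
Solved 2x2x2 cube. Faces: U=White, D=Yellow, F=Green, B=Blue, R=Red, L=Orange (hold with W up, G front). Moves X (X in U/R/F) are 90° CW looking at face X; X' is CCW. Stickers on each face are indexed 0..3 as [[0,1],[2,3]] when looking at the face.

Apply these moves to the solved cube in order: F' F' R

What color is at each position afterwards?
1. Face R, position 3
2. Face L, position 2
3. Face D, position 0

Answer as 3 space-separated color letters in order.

After move 1 (F'): F=GGGG U=WWRR R=YRYR D=OOYY L=OWOW
After move 2 (F'): F=GGGG U=WWYY R=OROR D=WWYY L=OROR
After move 3 (R): R=OORR U=WGYG F=GWGY D=WBYB B=YBWB
Query 1: R[3] = R
Query 2: L[2] = O
Query 3: D[0] = W

Answer: R O W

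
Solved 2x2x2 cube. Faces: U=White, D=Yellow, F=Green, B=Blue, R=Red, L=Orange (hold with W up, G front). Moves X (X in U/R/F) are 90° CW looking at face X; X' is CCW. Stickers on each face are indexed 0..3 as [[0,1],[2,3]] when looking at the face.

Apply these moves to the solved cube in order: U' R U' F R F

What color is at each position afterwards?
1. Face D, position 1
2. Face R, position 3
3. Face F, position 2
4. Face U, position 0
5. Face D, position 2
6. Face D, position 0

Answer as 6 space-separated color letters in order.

Answer: W Y R O Y G

Derivation:
After move 1 (U'): U=WWWW F=OOGG R=GGRR B=RRBB L=BBOO
After move 2 (R): R=RGRG U=WOWG F=OYGY D=YBYR B=WRWB
After move 3 (U'): U=OGWW F=BBGY R=OYRG B=RGWB L=WROO
After move 4 (F): F=GBYB U=OGOR R=WYWG D=ROYR L=WYOB
After move 5 (R): R=WWGY U=OBOB F=GOYR D=RWYR B=RGGB
After move 6 (F): F=YGRO U=OBBY R=OWBY D=GWYR L=WROW
Query 1: D[1] = W
Query 2: R[3] = Y
Query 3: F[2] = R
Query 4: U[0] = O
Query 5: D[2] = Y
Query 6: D[0] = G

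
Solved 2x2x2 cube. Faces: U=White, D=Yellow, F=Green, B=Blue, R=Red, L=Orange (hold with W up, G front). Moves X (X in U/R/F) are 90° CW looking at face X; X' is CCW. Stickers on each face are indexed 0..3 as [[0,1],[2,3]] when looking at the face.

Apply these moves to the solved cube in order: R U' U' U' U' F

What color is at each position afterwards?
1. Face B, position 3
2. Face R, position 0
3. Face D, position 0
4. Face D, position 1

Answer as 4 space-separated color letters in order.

After move 1 (R): R=RRRR U=WGWG F=GYGY D=YBYB B=WBWB
After move 2 (U'): U=GGWW F=OOGY R=GYRR B=RRWB L=WBOO
After move 3 (U'): U=GWGW F=WBGY R=OORR B=GYWB L=RROO
After move 4 (U'): U=WWGG F=RRGY R=WBRR B=OOWB L=GYOO
After move 5 (U'): U=WGWG F=GYGY R=RRRR B=WBWB L=OOOO
After move 6 (F): F=GGYY U=WGOO R=WRGR D=RRYB L=OYOB
Query 1: B[3] = B
Query 2: R[0] = W
Query 3: D[0] = R
Query 4: D[1] = R

Answer: B W R R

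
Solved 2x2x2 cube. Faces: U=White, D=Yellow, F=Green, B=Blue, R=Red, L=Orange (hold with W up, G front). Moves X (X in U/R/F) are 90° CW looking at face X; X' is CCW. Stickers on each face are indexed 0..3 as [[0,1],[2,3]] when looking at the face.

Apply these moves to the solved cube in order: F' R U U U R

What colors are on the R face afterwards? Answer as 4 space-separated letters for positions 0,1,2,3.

After move 1 (F'): F=GGGG U=WWRR R=YRYR D=OOYY L=OWOW
After move 2 (R): R=YYRR U=WGRG F=GOGY D=OBYB B=RBWB
After move 3 (U): U=RWGG F=YYGY R=RBRR B=OWWB L=GOOW
After move 4 (U): U=GRGW F=RBGY R=OWRR B=GOWB L=YYOW
After move 5 (U): U=GGWR F=OWGY R=GORR B=YYWB L=RBOW
After move 6 (R): R=RGRO U=GWWY F=OBGB D=OWYY B=RYGB
Query: R face = RGRO

Answer: R G R O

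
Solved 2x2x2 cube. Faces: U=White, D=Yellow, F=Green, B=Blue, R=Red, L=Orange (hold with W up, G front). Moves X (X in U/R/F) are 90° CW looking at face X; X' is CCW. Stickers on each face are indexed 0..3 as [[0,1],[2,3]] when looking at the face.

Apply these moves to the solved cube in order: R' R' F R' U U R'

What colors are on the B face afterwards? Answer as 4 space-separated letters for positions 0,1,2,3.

After move 1 (R'): R=RRRR U=WBWB F=GWGW D=YGYG B=YBYB
After move 2 (R'): R=RRRR U=WYWY F=GBGB D=YWYW B=GBGB
After move 3 (F): F=GGBB U=WYOO R=WRYR D=RRYW L=OYOW
After move 4 (R'): R=RRWY U=WGOG F=GYBO D=RGYB B=WBRB
After move 5 (U): U=OWGG F=RRBO R=WBWY B=OYRB L=GYOW
After move 6 (U): U=GOGW F=WBBO R=OYWY B=GYRB L=RROW
After move 7 (R'): R=YYOW U=GRGG F=WOBW D=RBYO B=BYGB
Query: B face = BYGB

Answer: B Y G B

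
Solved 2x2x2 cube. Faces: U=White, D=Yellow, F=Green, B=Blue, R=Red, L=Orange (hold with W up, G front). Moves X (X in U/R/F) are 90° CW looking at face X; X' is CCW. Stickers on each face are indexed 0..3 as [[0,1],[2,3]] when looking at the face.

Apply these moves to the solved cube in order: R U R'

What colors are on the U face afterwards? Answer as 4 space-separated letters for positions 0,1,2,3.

After move 1 (R): R=RRRR U=WGWG F=GYGY D=YBYB B=WBWB
After move 2 (U): U=WWGG F=RRGY R=WBRR B=OOWB L=GYOO
After move 3 (R'): R=BRWR U=WWGO F=RWGG D=YRYY B=BOBB
Query: U face = WWGO

Answer: W W G O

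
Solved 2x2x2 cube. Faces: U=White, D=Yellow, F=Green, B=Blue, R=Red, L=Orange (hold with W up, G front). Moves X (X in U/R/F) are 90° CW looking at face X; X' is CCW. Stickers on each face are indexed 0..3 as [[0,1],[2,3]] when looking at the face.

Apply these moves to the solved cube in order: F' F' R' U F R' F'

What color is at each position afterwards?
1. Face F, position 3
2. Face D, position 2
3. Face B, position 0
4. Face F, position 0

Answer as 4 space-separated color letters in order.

After move 1 (F'): F=GGGG U=WWRR R=YRYR D=OOYY L=OWOW
After move 2 (F'): F=GGGG U=WWYY R=OROR D=WWYY L=OROR
After move 3 (R'): R=RROO U=WBYB F=GWGY D=WGYG B=YBWB
After move 4 (U): U=YWBB F=RRGY R=YBOO B=ORWB L=GWOR
After move 5 (F): F=GRYR U=YWRW R=BBBO D=OYYG L=GWOG
After move 6 (R'): R=BOBB U=YWRO F=GWYW D=ORYR B=GRYB
After move 7 (F'): F=WWGY U=YWBB R=ROOB D=WGYR L=GOOR
Query 1: F[3] = Y
Query 2: D[2] = Y
Query 3: B[0] = G
Query 4: F[0] = W

Answer: Y Y G W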